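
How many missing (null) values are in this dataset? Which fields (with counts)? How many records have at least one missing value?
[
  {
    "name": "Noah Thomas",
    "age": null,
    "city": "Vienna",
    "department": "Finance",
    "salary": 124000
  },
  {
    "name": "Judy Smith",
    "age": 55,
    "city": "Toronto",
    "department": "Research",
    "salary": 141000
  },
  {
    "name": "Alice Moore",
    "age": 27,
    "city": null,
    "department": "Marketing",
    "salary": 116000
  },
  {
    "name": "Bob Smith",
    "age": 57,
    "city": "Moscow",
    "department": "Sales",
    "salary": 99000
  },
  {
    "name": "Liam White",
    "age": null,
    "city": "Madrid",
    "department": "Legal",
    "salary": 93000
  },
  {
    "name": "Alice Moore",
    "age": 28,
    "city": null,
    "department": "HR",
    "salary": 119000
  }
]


Checking for missing (null) values in 6 records:

  Noah Thomas: age
  Judy Smith: complete
  Alice Moore: city
  Bob Smith: complete
  Liam White: age
  Alice Moore: city

Per field:
  name: 0 missing
  age: 2 missing
  city: 2 missing
  department: 0 missing
  salary: 0 missing

Total missing values: 4
Records with any missing: 4

4 missing values (age: 2, city: 2); 4 incomplete records


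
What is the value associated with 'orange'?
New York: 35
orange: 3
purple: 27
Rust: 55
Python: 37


Looking up key 'orange'
Value: 3

3


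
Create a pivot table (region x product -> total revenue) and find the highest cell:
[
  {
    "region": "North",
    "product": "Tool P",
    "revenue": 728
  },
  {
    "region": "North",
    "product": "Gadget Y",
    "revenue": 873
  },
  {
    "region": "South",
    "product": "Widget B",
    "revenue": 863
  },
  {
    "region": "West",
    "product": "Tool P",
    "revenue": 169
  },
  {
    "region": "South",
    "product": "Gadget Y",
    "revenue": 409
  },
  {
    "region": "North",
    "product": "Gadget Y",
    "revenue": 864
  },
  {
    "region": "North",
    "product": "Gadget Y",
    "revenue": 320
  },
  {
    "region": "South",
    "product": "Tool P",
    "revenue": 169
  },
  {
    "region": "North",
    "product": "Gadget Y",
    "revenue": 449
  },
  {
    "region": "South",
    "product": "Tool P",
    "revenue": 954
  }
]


Pivot: region (rows) x product (columns) -> total revenue

     Gadget Y      Tool P        Widget B    
North         2506           728             0  
South          409          1123           863  
West             0           169             0  

Highest: North / Gadget Y = $2506

North / Gadget Y = $2506


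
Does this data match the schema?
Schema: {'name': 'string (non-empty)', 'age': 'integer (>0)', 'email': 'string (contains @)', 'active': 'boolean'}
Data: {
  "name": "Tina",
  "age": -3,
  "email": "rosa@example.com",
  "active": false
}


Validating each field against schema:
  name: OK (non-empty string)
  age: FAIL (-3 is not > 0)
  email: OK (string with @)
  active: OK (boolean)

Result: INVALID (1 error: age)

INVALID (1 error: age)


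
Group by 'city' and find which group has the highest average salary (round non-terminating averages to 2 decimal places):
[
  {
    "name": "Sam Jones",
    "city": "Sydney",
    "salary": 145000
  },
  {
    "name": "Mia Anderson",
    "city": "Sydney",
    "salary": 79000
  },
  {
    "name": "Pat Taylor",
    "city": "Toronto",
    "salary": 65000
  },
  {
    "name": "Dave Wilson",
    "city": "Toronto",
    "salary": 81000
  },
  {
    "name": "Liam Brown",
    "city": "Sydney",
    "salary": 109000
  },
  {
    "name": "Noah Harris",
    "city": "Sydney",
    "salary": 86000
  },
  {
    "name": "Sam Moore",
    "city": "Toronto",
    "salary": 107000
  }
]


Group by: city

Groups:
  Sydney: 4 people, avg salary = 419000/4 = $104750
  Toronto: 3 people, avg salary = 253000/3 ≈ $84333.33

Highest average salary: Sydney ($104750)

Sydney ($104750)


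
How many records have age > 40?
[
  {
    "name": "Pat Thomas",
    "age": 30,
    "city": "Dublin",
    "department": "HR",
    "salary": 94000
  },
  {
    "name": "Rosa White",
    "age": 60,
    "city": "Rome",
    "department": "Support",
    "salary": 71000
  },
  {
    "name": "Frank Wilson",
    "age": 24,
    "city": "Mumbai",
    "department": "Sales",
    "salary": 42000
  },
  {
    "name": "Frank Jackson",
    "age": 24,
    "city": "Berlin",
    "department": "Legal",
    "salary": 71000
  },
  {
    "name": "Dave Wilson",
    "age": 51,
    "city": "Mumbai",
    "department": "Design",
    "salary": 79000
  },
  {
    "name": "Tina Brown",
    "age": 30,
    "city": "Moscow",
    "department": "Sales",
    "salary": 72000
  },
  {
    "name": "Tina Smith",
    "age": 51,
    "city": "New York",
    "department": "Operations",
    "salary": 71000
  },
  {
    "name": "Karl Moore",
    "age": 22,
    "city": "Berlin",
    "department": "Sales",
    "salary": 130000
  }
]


Data: 8 records
Condition: age > 40

Checking each record:
  Pat Thomas: 30
  Rosa White: 60 MATCH
  Frank Wilson: 24
  Frank Jackson: 24
  Dave Wilson: 51 MATCH
  Tina Brown: 30
  Tina Smith: 51 MATCH
  Karl Moore: 22

Count: 3

3


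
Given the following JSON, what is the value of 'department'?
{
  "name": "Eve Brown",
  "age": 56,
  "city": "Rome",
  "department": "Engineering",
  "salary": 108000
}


Looking up field 'department'
Value: Engineering

Engineering


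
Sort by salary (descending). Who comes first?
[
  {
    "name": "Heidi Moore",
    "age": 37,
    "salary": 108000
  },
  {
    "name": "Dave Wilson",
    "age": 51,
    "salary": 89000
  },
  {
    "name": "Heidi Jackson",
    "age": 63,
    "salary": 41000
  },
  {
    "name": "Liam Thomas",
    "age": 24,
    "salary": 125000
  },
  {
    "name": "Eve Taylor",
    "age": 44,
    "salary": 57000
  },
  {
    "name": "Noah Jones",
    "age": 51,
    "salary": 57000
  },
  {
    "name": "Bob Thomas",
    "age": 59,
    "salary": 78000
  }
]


Sort by: salary (descending)

Sorted order:
  1. Liam Thomas (salary = 125000)
  2. Heidi Moore (salary = 108000)
  3. Dave Wilson (salary = 89000)
  4. Bob Thomas (salary = 78000)
  5. Eve Taylor (salary = 57000)
  6. Noah Jones (salary = 57000)
  7. Heidi Jackson (salary = 41000)

First: Liam Thomas

Liam Thomas


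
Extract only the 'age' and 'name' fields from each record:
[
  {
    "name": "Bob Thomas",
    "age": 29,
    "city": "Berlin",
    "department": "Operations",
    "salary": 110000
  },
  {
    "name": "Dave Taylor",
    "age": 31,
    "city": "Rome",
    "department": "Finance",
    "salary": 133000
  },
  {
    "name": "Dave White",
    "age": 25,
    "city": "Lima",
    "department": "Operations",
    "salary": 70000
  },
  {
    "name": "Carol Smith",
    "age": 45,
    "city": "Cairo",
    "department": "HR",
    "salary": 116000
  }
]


Original: 4 records with fields: name, age, city, department, salary
Keep: ['age', 'name']
Drop: ['city', 'department', 'salary']
Result: 4 records, 2 fields each

[
  {
    "age": 29,
    "name": "Bob Thomas"
  },
  {
    "age": 31,
    "name": "Dave Taylor"
  },
  {
    "age": 25,
    "name": "Dave White"
  },
  {
    "age": 45,
    "name": "Carol Smith"
  }
]


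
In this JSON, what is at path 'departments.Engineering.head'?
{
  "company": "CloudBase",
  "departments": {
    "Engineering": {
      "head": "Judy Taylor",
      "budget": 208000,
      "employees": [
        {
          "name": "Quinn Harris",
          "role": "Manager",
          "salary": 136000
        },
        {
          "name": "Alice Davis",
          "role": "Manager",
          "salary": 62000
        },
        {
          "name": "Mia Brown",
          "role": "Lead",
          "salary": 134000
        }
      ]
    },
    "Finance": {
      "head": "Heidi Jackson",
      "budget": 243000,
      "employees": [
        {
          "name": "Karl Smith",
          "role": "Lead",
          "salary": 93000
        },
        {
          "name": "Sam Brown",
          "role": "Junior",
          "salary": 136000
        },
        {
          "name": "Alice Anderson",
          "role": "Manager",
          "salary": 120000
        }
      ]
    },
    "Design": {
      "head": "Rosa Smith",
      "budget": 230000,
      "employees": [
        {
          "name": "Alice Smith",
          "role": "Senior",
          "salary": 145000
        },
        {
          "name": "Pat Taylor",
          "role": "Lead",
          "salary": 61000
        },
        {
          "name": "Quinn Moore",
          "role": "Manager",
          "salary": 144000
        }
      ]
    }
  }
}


Path: departments.Engineering.head

Navigate:
  -> departments
  -> Engineering
  -> head = 'Judy Taylor'

Judy Taylor


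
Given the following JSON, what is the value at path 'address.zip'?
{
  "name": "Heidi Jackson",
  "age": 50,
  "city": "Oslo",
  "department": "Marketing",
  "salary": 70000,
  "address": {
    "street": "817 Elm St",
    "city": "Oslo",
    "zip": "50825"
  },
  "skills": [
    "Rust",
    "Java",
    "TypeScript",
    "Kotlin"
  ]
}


Query: address.zip
Path: address -> zip
Value: 50825

50825


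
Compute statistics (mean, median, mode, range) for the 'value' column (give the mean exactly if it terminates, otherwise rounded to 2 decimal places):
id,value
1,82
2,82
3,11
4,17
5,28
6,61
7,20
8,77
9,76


Data: [82, 82, 11, 17, 28, 61, 20, 77, 76]
Count: 9
Sum: 454
Mean: 454/9 ≈ 50.44 (rounded to 2 decimal places)
Sorted: [11, 17, 20, 28, 61, 76, 77, 82, 82]
Median: 61.0
Mode: 82 (2 times)
Range: 82 - 11 = 71
Min: 11, Max: 82

mean≈50.44, median=61.0, mode=82, range=71


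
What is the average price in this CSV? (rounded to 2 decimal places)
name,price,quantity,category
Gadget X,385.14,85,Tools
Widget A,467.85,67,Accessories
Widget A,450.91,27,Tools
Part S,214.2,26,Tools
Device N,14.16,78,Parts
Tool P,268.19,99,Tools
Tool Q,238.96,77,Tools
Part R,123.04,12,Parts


Computing average price:
Values: [385.14, 467.85, 450.91, 214.2, 14.16, 268.19, 238.96, 123.04]
Sum = 2162.45
Count = 8
Average = 2162.45/8 = 270.30625 exactly -> 270.31 (rounded half-up to 2 decimal places)

270.31


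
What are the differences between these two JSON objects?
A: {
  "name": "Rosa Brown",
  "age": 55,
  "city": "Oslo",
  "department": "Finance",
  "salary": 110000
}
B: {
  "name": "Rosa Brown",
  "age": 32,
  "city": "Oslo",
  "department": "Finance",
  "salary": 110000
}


Comparing each field (in key order):
  name: same
  age: DIFFERENT
  city: same
  department: same
  salary: same
Differences:
  age: 55 -> 32

1 field(s) changed

1 change: age


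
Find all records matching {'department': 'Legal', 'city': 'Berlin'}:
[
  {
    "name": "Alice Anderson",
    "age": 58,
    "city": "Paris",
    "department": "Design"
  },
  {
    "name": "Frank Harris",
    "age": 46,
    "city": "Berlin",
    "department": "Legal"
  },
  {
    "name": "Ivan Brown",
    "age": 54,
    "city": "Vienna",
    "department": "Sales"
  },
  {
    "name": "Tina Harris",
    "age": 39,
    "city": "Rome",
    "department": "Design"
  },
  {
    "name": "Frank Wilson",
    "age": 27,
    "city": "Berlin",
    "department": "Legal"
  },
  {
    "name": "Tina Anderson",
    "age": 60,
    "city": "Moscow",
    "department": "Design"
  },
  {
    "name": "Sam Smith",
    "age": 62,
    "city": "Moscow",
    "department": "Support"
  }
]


Search criteria: {'department': 'Legal', 'city': 'Berlin'}

Checking 7 records:
  Alice Anderson: {department: Design, city: Paris}
  Frank Harris: {department: Legal, city: Berlin} <-- MATCH
  Ivan Brown: {department: Sales, city: Vienna}
  Tina Harris: {department: Design, city: Rome}
  Frank Wilson: {department: Legal, city: Berlin} <-- MATCH
  Tina Anderson: {department: Design, city: Moscow}
  Sam Smith: {department: Support, city: Moscow}

Matches: ["Frank Harris", "Frank Wilson"]

["Frank Harris", "Frank Wilson"]


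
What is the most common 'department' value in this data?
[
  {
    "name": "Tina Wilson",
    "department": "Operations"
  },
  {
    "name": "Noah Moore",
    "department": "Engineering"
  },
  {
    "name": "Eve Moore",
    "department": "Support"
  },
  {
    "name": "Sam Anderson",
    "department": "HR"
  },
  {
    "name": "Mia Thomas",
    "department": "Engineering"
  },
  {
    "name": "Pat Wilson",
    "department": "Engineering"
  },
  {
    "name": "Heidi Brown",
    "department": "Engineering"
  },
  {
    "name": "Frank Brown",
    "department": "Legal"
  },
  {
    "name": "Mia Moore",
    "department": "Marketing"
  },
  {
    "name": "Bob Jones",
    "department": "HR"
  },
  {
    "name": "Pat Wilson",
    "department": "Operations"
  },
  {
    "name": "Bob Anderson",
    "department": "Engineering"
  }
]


Counting 'department' values across 12 records:

  Engineering: 5 #####
  Operations: 2 ##
  HR: 2 ##
  Support: 1 #
  Legal: 1 #
  Marketing: 1 #

Most common: Engineering (5 times)

Engineering (5 times)


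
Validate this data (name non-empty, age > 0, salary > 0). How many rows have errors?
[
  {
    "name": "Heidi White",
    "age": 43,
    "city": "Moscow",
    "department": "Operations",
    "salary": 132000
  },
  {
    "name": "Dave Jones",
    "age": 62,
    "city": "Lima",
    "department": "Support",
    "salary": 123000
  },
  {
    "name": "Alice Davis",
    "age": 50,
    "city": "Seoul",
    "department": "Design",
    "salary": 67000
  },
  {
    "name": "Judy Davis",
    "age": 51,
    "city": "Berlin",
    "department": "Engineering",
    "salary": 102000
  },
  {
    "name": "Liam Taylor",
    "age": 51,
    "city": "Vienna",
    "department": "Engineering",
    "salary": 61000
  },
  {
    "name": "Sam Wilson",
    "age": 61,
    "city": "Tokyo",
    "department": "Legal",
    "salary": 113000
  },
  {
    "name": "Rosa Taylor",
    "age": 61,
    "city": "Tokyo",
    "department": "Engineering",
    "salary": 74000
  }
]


Validating 7 records:
Rules: name non-empty, age > 0, salary > 0

  Row 1 (Heidi White): OK
  Row 2 (Dave Jones): OK
  Row 3 (Alice Davis): OK
  Row 4 (Judy Davis): OK
  Row 5 (Liam Taylor): OK
  Row 6 (Sam Wilson): OK
  Row 7 (Rosa Taylor): OK

Total errors: 0

0 errors


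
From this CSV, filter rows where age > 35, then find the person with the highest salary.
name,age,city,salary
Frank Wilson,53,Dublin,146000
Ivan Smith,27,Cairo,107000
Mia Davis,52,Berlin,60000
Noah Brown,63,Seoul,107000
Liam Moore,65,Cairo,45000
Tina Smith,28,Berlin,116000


Filter: age > 35
Sort by: salary (descending)

Filtered records (4):
  Frank Wilson, age 53, salary $146000
  Noah Brown, age 63, salary $107000
  Mia Davis, age 52, salary $60000
  Liam Moore, age 65, salary $45000

Highest salary: Frank Wilson ($146000)

Frank Wilson


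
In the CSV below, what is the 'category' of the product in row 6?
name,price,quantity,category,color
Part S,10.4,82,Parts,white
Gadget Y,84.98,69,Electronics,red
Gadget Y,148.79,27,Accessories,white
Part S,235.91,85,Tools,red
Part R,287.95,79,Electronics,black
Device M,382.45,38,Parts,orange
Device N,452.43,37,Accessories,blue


Query: Row 6 ('Device M'), column 'category'
Value: Parts

Parts


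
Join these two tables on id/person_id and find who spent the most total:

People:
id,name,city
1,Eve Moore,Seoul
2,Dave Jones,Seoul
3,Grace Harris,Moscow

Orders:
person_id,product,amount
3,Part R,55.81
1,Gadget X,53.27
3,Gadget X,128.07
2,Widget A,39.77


Join on: people.id = orders.person_id

Joined rows:
  Grace Harris (Moscow) bought Part R for $55.81
  Eve Moore (Seoul) bought Gadget X for $53.27
  Grace Harris (Moscow) bought Gadget X for $128.07
  Dave Jones (Seoul) bought Widget A for $39.77

Total per person:
  Grace Harris: $183.88
  Eve Moore: $53.27
  Dave Jones: $39.77

Top spender: Grace Harris ($183.88)

Grace Harris ($183.88)


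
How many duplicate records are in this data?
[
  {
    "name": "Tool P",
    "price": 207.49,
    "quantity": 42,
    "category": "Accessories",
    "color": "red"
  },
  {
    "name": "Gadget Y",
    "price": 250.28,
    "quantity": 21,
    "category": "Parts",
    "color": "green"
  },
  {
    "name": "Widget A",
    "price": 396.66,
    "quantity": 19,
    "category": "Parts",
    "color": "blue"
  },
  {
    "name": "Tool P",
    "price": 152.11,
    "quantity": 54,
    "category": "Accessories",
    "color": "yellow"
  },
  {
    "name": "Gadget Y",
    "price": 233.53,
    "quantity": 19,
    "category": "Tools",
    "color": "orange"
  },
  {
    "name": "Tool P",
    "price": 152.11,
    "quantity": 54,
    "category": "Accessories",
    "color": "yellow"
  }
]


Checking 6 records for duplicates:

  Row 1: Tool P ($207.49, qty 42)
  Row 2: Gadget Y ($250.28, qty 21)
  Row 3: Widget A ($396.66, qty 19)
  Row 4: Tool P ($152.11, qty 54)
  Row 5: Gadget Y ($233.53, qty 19)
  Row 6: Tool P ($152.11, qty 54) <-- DUPLICATE

Duplicates found: 1
Unique records: 5

1 duplicates, 5 unique


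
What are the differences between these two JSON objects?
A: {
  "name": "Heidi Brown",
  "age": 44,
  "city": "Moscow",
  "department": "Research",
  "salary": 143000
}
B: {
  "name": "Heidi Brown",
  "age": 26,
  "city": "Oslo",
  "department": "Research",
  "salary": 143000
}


Comparing each field (in key order):
  name: same
  age: DIFFERENT
  city: DIFFERENT
  department: same
  salary: same
Differences:
  age: 44 -> 26
  city: Moscow -> Oslo

2 field(s) changed

2 changes: age, city


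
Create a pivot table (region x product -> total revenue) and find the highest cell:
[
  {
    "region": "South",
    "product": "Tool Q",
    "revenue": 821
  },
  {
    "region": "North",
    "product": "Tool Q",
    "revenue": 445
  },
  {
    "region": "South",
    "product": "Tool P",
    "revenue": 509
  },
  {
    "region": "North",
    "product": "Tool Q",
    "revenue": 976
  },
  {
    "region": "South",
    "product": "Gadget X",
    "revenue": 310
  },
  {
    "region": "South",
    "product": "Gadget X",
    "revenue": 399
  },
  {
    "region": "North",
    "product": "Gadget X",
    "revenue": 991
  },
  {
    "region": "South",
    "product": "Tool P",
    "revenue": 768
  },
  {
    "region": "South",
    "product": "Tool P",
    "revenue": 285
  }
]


Pivot: region (rows) x product (columns) -> total revenue

     Gadget X      Tool P        Tool Q      
North          991             0          1421  
South          709          1562           821  

Highest: South / Tool P = $1562

South / Tool P = $1562


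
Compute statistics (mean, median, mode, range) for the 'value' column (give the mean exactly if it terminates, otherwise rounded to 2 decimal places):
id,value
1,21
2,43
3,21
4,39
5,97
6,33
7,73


Data: [21, 43, 21, 39, 97, 33, 73]
Count: 7
Sum: 327
Mean: 327/7 ≈ 46.71 (rounded to 2 decimal places)
Sorted: [21, 21, 33, 39, 43, 73, 97]
Median: 39.0
Mode: 21 (2 times)
Range: 97 - 21 = 76
Min: 21, Max: 97

mean≈46.71, median=39.0, mode=21, range=76


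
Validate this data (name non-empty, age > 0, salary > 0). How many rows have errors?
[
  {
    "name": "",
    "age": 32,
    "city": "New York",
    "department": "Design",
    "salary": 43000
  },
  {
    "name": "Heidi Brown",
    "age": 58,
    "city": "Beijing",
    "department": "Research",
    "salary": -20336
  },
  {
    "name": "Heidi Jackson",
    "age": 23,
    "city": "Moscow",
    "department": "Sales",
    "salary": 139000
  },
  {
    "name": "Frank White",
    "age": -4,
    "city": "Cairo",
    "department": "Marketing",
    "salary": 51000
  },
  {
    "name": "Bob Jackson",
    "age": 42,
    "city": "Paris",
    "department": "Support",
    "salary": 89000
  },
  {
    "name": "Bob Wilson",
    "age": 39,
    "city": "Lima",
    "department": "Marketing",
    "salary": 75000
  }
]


Validating 6 records:
Rules: name non-empty, age > 0, salary > 0

  Row 1 (???): empty name
  Row 2 (Heidi Brown): negative salary: -20336
  Row 3 (Heidi Jackson): OK
  Row 4 (Frank White): negative age: -4
  Row 5 (Bob Jackson): OK
  Row 6 (Bob Wilson): OK

Total errors: 3

3 errors


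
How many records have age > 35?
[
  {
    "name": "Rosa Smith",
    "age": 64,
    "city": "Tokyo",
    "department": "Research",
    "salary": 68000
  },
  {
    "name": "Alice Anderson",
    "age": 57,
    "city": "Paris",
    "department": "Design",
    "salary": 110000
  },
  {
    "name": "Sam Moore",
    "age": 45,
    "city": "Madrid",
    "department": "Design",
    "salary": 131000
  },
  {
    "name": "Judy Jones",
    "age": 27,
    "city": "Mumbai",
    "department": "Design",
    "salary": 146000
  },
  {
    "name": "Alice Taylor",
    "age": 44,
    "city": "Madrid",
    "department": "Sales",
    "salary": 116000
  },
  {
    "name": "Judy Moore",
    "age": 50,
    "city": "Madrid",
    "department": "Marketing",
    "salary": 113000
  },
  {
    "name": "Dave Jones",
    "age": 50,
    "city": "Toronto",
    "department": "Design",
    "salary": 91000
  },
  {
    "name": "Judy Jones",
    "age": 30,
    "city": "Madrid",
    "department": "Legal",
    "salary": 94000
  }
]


Data: 8 records
Condition: age > 35

Checking each record:
  Rosa Smith: 64 MATCH
  Alice Anderson: 57 MATCH
  Sam Moore: 45 MATCH
  Judy Jones: 27
  Alice Taylor: 44 MATCH
  Judy Moore: 50 MATCH
  Dave Jones: 50 MATCH
  Judy Jones: 30

Count: 6

6


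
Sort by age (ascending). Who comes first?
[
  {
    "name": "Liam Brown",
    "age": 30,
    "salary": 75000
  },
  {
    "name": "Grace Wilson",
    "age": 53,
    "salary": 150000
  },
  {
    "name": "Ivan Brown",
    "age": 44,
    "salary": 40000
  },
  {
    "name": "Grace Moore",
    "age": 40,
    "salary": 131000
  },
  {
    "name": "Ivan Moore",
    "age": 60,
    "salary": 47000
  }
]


Sort by: age (ascending)

Sorted order:
  1. Liam Brown (age = 30)
  2. Grace Moore (age = 40)
  3. Ivan Brown (age = 44)
  4. Grace Wilson (age = 53)
  5. Ivan Moore (age = 60)

First: Liam Brown

Liam Brown


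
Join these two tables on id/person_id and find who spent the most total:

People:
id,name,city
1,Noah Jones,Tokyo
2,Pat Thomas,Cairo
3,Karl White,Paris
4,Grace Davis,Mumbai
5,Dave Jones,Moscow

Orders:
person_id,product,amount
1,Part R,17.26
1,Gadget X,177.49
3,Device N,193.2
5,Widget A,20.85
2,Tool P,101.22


Join on: people.id = orders.person_id

Joined rows:
  Noah Jones (Tokyo) bought Part R for $17.26
  Noah Jones (Tokyo) bought Gadget X for $177.49
  Karl White (Paris) bought Device N for $193.2
  Dave Jones (Moscow) bought Widget A for $20.85
  Pat Thomas (Cairo) bought Tool P for $101.22

Total per person:
  Noah Jones: $194.75
  Karl White: $193.20
  Pat Thomas: $101.22
  Dave Jones: $20.85

Top spender: Noah Jones ($194.75)

Noah Jones ($194.75)


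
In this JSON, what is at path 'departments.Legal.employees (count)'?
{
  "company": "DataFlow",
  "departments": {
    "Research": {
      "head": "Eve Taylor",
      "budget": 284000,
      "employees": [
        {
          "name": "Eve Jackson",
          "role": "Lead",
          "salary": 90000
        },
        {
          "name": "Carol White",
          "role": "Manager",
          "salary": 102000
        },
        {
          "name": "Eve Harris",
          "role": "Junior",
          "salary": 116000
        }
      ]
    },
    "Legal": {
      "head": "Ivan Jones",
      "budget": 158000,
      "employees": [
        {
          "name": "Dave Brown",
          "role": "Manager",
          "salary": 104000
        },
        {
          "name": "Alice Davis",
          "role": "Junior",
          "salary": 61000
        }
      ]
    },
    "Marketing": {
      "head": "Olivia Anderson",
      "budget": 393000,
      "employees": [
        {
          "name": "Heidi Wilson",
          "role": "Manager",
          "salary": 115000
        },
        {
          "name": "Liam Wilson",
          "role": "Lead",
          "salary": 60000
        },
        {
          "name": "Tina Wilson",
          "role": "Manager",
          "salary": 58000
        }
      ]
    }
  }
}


Path: departments.Legal.employees (count)

Navigate:
  -> departments
  -> Legal
  -> employees (array, length 2)

2


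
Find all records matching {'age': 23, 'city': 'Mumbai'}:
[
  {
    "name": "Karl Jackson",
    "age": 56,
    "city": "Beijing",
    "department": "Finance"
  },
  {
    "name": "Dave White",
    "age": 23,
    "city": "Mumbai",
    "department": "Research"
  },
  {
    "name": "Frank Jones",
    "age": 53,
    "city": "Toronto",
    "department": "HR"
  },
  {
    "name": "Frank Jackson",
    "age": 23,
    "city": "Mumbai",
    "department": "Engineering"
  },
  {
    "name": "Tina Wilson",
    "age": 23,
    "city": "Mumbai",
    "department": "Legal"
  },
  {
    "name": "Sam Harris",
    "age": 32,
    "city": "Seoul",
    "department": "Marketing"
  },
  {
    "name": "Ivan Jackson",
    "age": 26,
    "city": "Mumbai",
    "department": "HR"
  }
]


Search criteria: {'age': 23, 'city': 'Mumbai'}

Checking 7 records:
  Karl Jackson: {age: 56, city: Beijing}
  Dave White: {age: 23, city: Mumbai} <-- MATCH
  Frank Jones: {age: 53, city: Toronto}
  Frank Jackson: {age: 23, city: Mumbai} <-- MATCH
  Tina Wilson: {age: 23, city: Mumbai} <-- MATCH
  Sam Harris: {age: 32, city: Seoul}
  Ivan Jackson: {age: 26, city: Mumbai}

Matches: ["Dave White", "Frank Jackson", "Tina Wilson"]

["Dave White", "Frank Jackson", "Tina Wilson"]


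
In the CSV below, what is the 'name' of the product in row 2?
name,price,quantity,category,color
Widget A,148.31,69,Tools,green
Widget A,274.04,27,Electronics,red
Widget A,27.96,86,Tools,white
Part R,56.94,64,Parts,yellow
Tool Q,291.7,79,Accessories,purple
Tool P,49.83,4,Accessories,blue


Query: Row 2 ('Widget A'), column 'name'
Value: Widget A

Widget A


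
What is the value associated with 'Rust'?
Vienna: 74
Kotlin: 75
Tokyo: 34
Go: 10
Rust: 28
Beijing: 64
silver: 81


Looking up key 'Rust'
Value: 28

28


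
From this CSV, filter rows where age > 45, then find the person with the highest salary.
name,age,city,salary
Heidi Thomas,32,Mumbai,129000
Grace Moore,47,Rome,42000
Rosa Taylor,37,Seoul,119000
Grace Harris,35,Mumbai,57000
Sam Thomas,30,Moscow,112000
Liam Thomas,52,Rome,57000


Filter: age > 45
Sort by: salary (descending)

Filtered records (2):
  Liam Thomas, age 52, salary $57000
  Grace Moore, age 47, salary $42000

Highest salary: Liam Thomas ($57000)

Liam Thomas


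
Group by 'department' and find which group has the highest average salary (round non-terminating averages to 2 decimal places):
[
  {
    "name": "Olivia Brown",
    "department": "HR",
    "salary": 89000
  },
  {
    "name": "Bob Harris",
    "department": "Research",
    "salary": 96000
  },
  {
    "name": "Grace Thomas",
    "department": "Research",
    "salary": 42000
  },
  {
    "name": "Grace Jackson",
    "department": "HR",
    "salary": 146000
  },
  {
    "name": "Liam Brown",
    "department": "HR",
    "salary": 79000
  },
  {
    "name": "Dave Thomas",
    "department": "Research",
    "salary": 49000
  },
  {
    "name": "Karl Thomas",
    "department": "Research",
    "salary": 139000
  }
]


Group by: department

Groups:
  HR: 3 people, avg salary = 314000/3 ≈ $104666.67
  Research: 4 people, avg salary = 326000/4 = $81500

Highest average salary: HR (≈$104666.67)

HR (≈$104666.67)


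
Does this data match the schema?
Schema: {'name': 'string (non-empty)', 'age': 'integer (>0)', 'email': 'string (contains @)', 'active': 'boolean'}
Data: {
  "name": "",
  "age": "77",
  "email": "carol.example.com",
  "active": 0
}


Validating each field against schema:
  name: FAIL ("" is an empty string)
  age: FAIL ("77" is not an integer)
  email: FAIL ("carol.example.com" does not contain @)
  active: FAIL (0 is not a boolean)

Result: INVALID (4 errors: name, age, email, active)

INVALID (4 errors: name, age, email, active)


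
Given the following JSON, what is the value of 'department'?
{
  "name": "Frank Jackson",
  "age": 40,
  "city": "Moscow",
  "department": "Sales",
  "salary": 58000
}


Looking up field 'department'
Value: Sales

Sales


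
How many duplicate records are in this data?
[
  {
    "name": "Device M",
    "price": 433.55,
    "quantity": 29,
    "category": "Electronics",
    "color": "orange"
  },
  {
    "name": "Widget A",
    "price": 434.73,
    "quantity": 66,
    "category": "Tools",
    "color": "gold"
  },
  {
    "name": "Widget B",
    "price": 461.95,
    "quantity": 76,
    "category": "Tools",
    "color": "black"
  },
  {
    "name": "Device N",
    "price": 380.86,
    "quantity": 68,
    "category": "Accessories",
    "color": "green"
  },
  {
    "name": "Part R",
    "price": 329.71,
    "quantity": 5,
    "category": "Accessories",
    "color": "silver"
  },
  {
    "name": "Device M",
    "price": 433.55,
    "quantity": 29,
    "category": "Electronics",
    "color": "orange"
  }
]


Checking 6 records for duplicates:

  Row 1: Device M ($433.55, qty 29)
  Row 2: Widget A ($434.73, qty 66)
  Row 3: Widget B ($461.95, qty 76)
  Row 4: Device N ($380.86, qty 68)
  Row 5: Part R ($329.71, qty 5)
  Row 6: Device M ($433.55, qty 29) <-- DUPLICATE

Duplicates found: 1
Unique records: 5

1 duplicates, 5 unique


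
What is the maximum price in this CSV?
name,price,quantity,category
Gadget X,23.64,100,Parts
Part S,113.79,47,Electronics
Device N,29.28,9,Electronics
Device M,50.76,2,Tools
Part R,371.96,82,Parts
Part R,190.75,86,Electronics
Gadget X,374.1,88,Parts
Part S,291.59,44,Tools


Computing maximum price:
Values: [23.64, 113.79, 29.28, 50.76, 371.96, 190.75, 374.1, 291.59]
Max = 374.1

374.1


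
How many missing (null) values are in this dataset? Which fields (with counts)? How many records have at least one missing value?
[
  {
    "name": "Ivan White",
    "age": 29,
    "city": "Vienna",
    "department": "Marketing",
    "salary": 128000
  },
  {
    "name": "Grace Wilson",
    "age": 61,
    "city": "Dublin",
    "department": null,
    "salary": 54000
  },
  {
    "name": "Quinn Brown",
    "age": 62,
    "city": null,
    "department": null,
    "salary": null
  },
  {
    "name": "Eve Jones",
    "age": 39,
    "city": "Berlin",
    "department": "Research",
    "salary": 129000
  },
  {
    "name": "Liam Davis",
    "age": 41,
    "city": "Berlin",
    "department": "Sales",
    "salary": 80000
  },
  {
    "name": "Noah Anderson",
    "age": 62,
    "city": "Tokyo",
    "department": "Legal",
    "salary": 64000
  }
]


Checking for missing (null) values in 6 records:

  Ivan White: complete
  Grace Wilson: department
  Quinn Brown: city, department, salary
  Eve Jones: complete
  Liam Davis: complete
  Noah Anderson: complete

Per field:
  name: 0 missing
  age: 0 missing
  city: 1 missing
  department: 2 missing
  salary: 1 missing

Total missing values: 4
Records with any missing: 2

4 missing values (city: 1, department: 2, salary: 1); 2 incomplete records


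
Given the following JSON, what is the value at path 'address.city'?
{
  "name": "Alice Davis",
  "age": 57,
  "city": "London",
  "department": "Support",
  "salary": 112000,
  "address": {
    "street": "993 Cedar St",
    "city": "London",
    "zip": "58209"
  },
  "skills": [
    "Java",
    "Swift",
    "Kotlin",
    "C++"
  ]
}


Query: address.city
Path: address -> city
Value: London

London


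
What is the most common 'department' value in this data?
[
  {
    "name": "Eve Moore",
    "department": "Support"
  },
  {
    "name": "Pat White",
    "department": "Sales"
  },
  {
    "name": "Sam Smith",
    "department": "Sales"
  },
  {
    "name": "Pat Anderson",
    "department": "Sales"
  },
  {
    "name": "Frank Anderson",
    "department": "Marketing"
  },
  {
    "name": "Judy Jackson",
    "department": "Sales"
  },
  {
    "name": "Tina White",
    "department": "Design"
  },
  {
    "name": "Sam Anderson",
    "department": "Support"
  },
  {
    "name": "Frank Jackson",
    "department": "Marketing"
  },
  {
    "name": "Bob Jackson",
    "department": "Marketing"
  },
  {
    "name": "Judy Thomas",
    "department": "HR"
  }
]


Counting 'department' values across 11 records:

  Sales: 4 ####
  Marketing: 3 ###
  Support: 2 ##
  Design: 1 #
  HR: 1 #

Most common: Sales (4 times)

Sales (4 times)


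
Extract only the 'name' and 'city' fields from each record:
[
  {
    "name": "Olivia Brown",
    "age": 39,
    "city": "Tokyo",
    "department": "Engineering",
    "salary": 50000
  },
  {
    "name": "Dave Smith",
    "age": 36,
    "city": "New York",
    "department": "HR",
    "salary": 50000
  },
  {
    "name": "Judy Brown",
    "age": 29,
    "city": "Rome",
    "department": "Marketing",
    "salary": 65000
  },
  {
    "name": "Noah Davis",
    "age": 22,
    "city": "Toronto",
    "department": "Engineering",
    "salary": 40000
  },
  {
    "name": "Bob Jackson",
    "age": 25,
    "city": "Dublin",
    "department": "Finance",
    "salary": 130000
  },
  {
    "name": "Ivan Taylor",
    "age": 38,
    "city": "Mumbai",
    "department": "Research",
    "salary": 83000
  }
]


Original: 6 records with fields: name, age, city, department, salary
Keep: ['name', 'city']
Drop: ['age', 'department', 'salary']
Result: 6 records, 2 fields each

[
  {
    "name": "Olivia Brown",
    "city": "Tokyo"
  },
  {
    "name": "Dave Smith",
    "city": "New York"
  },
  {
    "name": "Judy Brown",
    "city": "Rome"
  },
  {
    "name": "Noah Davis",
    "city": "Toronto"
  },
  {
    "name": "Bob Jackson",
    "city": "Dublin"
  },
  {
    "name": "Ivan Taylor",
    "city": "Mumbai"
  }
]


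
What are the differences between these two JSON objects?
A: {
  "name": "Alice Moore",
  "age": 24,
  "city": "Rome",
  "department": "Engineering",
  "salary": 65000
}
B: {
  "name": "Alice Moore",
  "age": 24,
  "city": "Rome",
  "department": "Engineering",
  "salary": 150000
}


Comparing each field (in key order):
  name: same
  age: same
  city: same
  department: same
  salary: DIFFERENT
Differences:
  salary: 65000 -> 150000

1 field(s) changed

1 change: salary


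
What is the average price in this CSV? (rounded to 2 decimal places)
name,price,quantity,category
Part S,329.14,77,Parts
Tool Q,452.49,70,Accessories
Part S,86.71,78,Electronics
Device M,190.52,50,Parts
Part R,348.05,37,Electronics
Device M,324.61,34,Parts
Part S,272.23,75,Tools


Computing average price:
Values: [329.14, 452.49, 86.71, 190.52, 348.05, 324.61, 272.23]
Sum = 2003.75
Count = 7
Average = 2003.75/7 = 286.25

286.25


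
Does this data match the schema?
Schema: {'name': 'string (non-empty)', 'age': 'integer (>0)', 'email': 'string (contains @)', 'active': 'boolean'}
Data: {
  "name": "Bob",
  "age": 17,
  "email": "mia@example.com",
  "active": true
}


Validating each field against schema:
  name: OK (non-empty string)
  age: OK (positive integer)
  email: OK (string with @)
  active: OK (boolean)

Result: VALID

VALID


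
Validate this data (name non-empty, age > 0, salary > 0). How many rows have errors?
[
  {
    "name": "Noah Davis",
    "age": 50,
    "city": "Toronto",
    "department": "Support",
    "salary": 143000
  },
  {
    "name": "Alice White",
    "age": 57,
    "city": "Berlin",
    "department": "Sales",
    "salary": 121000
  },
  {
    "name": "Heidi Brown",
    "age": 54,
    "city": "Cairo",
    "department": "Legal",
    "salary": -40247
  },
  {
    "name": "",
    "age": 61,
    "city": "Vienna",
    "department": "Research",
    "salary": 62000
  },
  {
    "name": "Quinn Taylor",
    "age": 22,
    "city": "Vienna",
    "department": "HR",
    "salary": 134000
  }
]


Validating 5 records:
Rules: name non-empty, age > 0, salary > 0

  Row 1 (Noah Davis): OK
  Row 2 (Alice White): OK
  Row 3 (Heidi Brown): negative salary: -40247
  Row 4 (???): empty name
  Row 5 (Quinn Taylor): OK

Total errors: 2

2 errors


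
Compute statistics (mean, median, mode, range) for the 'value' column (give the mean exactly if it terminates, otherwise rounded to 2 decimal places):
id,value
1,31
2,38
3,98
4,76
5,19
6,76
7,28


Data: [31, 38, 98, 76, 19, 76, 28]
Count: 7
Sum: 366
Mean: 366/7 ≈ 52.29 (rounded to 2 decimal places)
Sorted: [19, 28, 31, 38, 76, 76, 98]
Median: 38.0
Mode: 76 (2 times)
Range: 98 - 19 = 79
Min: 19, Max: 98

mean≈52.29, median=38.0, mode=76, range=79


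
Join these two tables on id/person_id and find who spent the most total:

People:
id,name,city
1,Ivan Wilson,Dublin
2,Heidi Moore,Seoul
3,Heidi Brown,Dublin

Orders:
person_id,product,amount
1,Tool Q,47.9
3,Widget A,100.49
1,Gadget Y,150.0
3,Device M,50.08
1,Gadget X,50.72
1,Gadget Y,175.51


Join on: people.id = orders.person_id

Joined rows:
  Ivan Wilson (Dublin) bought Tool Q for $47.9
  Heidi Brown (Dublin) bought Widget A for $100.49
  Ivan Wilson (Dublin) bought Gadget Y for $150.0
  Heidi Brown (Dublin) bought Device M for $50.08
  Ivan Wilson (Dublin) bought Gadget X for $50.72
  Ivan Wilson (Dublin) bought Gadget Y for $175.51

Total per person:
  Ivan Wilson: $424.13
  Heidi Brown: $150.57

Top spender: Ivan Wilson ($424.13)

Ivan Wilson ($424.13)


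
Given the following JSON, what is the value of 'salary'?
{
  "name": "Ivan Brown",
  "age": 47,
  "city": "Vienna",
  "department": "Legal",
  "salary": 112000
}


Looking up field 'salary'
Value: 112000

112000


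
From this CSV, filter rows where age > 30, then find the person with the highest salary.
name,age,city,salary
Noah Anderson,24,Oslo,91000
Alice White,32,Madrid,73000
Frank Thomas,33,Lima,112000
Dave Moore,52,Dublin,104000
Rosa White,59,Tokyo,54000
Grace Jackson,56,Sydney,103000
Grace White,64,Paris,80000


Filter: age > 30
Sort by: salary (descending)

Filtered records (6):
  Frank Thomas, age 33, salary $112000
  Dave Moore, age 52, salary $104000
  Grace Jackson, age 56, salary $103000
  Grace White, age 64, salary $80000
  Alice White, age 32, salary $73000
  Rosa White, age 59, salary $54000

Highest salary: Frank Thomas ($112000)

Frank Thomas


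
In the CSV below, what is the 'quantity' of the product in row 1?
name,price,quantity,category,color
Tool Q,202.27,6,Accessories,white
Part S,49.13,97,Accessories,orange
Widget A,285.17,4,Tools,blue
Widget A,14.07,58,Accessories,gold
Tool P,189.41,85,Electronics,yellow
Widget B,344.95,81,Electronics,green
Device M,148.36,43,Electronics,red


Query: Row 1 ('Tool Q'), column 'quantity'
Value: 6

6


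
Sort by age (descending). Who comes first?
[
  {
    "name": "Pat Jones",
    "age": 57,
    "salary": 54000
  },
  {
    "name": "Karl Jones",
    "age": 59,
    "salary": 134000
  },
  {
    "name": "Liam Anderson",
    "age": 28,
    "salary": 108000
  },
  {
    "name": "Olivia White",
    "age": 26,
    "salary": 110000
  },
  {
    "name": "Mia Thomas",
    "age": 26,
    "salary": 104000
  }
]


Sort by: age (descending)

Sorted order:
  1. Karl Jones (age = 59)
  2. Pat Jones (age = 57)
  3. Liam Anderson (age = 28)
  4. Olivia White (age = 26)
  5. Mia Thomas (age = 26)

First: Karl Jones

Karl Jones


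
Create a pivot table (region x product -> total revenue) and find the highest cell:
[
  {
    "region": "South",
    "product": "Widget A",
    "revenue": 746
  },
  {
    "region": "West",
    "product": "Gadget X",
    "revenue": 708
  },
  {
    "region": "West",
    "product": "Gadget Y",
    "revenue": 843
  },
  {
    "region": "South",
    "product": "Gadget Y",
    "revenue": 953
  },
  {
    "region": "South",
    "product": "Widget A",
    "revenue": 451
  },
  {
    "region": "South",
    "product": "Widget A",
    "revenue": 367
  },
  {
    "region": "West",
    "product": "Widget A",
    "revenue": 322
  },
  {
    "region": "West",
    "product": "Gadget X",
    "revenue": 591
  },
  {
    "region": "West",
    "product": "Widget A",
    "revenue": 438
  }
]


Pivot: region (rows) x product (columns) -> total revenue

     Gadget X      Gadget Y      Widget A    
South            0           953          1564  
West          1299           843           760  

Highest: South / Widget A = $1564

South / Widget A = $1564


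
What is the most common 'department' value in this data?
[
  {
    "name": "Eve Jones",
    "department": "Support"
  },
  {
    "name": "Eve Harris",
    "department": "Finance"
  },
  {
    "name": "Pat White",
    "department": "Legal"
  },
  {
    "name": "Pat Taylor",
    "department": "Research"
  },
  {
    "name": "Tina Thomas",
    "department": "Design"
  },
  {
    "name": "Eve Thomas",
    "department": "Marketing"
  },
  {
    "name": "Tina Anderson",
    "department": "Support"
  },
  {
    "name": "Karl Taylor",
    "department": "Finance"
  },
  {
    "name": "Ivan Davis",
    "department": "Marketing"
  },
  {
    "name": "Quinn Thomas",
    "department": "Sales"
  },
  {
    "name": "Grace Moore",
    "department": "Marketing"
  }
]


Counting 'department' values across 11 records:

  Marketing: 3 ###
  Support: 2 ##
  Finance: 2 ##
  Legal: 1 #
  Research: 1 #
  Design: 1 #
  Sales: 1 #

Most common: Marketing (3 times)

Marketing (3 times)
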